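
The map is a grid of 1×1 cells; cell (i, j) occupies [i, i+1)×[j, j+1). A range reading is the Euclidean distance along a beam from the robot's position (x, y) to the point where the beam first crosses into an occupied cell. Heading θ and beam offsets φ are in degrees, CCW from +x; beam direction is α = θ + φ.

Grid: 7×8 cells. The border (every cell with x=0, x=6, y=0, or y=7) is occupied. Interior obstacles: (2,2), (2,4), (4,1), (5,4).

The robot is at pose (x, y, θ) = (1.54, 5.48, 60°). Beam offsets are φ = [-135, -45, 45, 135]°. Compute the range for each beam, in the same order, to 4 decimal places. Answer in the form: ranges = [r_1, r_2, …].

beam 1: φ=-135°, α=285°
  dir = (cos 285°, sin 285°) = (0.2588, -0.9659); from cell (1,5)
  next x-line at t=1.7773, next y-line at t=0.4969; Δt_x=3.8637, Δt_y=1.0353
    y: enter (1,4) at t=0.4969
    y: enter (1,3) at t=1.5322
    x: enter (2,3) at t=1.7773
    y: enter (2,2) at t=2.5675 ← occupied
  → r_1 = 2.5675
beam 2: φ=-45°, α=15°
  dir = (cos 15°, sin 15°) = (0.9659, 0.2588); from cell (1,5)
  next x-line at t=0.4762, next y-line at t=2.0091; Δt_x=1.0353, Δt_y=3.8637
    x: enter (2,5) at t=0.4762
    x: enter (3,5) at t=1.5115
    y: enter (3,6) at t=2.0091
    x: enter (4,6) at t=2.5468
    x: enter (5,6) at t=3.5821
    x: enter (6,6) at t=4.6173 ← occupied
  → r_2 = 4.6173
beam 3: φ=45°, α=105°
  dir = (cos 105°, sin 105°) = (-0.2588, 0.9659); from cell (1,5)
  next x-line at t=2.0864, next y-line at t=0.5383; Δt_x=3.8637, Δt_y=1.0353
    y: enter (1,6) at t=0.5383
    y: enter (1,7) at t=1.5736 ← occupied
  → r_3 = 1.5736
beam 4: φ=135°, α=195°
  dir = (cos 195°, sin 195°) = (-0.9659, -0.2588); from cell (1,5)
  next x-line at t=0.5590, next y-line at t=1.8546; Δt_x=1.0353, Δt_y=3.8637
    x: enter (0,5) at t=0.5590 ← occupied
  → r_4 = 0.5590

ranges = [2.5675, 4.6173, 1.5736, 0.5590]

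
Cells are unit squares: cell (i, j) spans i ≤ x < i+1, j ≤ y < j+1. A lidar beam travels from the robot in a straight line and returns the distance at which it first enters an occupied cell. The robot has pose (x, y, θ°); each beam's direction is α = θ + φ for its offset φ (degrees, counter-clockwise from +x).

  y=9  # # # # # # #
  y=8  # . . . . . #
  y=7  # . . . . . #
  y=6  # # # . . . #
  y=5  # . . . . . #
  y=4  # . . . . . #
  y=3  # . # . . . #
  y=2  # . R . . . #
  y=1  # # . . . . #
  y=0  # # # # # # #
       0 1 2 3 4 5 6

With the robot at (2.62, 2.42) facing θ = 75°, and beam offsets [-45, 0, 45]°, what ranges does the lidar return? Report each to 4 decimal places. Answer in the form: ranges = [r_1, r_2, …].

beam 1: φ=-45°, α=30°
  direction (0.8660, 0.5000); cell (2,2); t to first gridline: x 0.4388, y 1.1600 (then +1.1547 / +2.0000)
    (3,2) via x @ 0.4388
    (3,3) via y @ 1.1600
    (4,3) via x @ 1.5935
    (5,3) via x @ 2.7482
    (5,4) via y @ 3.1600
    (6,4) via x @ 3.9029  # hit
  → r_1 = 3.9029
beam 2: φ=0°, α=75°
  direction (0.2588, 0.9659); cell (2,2); t to first gridline: x 1.4682, y 0.6005 (then +3.8637 / +1.0353)
    (2,3) via y @ 0.6005  # hit
  → r_2 = 0.6005
beam 3: φ=45°, α=120°
  direction (-0.5000, 0.8660); cell (2,2); t to first gridline: x 1.2400, y 0.6697 (then +2.0000 / +1.1547)
    (2,3) via y @ 0.6697  # hit
  → r_3 = 0.6697

ranges = [3.9029, 0.6005, 0.6697]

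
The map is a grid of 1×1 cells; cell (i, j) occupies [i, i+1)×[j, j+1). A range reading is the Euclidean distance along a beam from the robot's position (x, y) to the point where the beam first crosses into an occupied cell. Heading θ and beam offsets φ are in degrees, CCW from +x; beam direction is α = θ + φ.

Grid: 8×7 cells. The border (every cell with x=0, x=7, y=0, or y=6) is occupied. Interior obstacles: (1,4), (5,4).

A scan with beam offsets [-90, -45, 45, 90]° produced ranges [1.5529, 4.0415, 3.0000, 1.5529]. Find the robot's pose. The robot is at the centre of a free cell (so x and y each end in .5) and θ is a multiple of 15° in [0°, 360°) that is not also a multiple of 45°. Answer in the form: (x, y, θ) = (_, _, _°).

Candidates: 28 free-cell centres × 16 headings = 448 poses. Raycast each; keep the one whose scan matches to 4 dp.
  (2.5, 1.5, 75°): beam 1 = 1.9319 ≠ 1.5529 ✗
  (2.5, 2.5, 150°): beam 1 = 4.0415 ≠ 1.5529 ✗
  (5.5, 1.5, 240°): beam 1 = 5.0000 ≠ 1.5529 ✗
  (1.5, 2.5, 345°): beam 2 = 1.7321 ≠ 4.0415 ✗
  …
  (5.5, 2.5, 165°): r_1=1.5529, r_2=4.0415, r_3=3.0000, r_4=1.5529 — all match ✓
Unique over the lattice → pose = (5.5, 2.5, 165°).

(x, y, θ) = (5.5, 2.5, 165°)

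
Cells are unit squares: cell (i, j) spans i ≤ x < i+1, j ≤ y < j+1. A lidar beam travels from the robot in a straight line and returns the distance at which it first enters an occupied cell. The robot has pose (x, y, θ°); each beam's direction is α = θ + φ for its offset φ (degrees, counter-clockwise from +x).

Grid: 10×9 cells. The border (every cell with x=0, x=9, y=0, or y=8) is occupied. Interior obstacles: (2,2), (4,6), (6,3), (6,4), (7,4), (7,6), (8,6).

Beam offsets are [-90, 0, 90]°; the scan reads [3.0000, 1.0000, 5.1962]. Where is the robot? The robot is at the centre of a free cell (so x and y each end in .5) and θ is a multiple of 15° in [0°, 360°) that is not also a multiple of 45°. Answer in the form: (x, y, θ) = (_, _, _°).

(x, y, θ) = (5.5, 2.5, 60°)

Candidates: 49 free-cell centres × 16 headings = 784 poses. Raycast each; keep the one whose scan matches to 4 dp.
  (5.5, 6.5, 300°): beam 1 = 0.5774 ≠ 3.0000 ✗
  (8.5, 7.5, 165°): beam 1 = 0.5176 ≠ 3.0000 ✗
  (2.5, 7.5, 345°): beam 1 = 5.7956 ≠ 3.0000 ✗
  (2.5, 3.5, 150°): beam 2 = 1.7321 ≠ 1.0000 ✗
  (3.5, 2.5, 285°): beam 1 = 0.5176 ≠ 3.0000 ✗
  …
  (5.5, 2.5, 60°): r_1=3.0000, r_2=1.0000, r_3=5.1962 — all match ✓
Only this pose fits every beam.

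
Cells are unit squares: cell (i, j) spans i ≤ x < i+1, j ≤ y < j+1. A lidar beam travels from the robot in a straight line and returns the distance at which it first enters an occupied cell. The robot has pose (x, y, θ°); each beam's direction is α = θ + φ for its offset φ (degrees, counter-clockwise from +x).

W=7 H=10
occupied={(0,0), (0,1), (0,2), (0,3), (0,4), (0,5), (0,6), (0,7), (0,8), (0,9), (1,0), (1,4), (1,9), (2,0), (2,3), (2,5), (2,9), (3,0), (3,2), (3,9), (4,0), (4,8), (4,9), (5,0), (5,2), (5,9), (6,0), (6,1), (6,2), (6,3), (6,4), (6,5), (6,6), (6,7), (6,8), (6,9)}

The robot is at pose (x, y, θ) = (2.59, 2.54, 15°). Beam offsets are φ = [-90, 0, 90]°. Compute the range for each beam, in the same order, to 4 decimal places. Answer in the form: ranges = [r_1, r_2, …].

beam 1: φ=-90°, α=285°
  cosα=0.2588 sinα=-0.9659 | (2,2) | tMaxX 1.5841 tMaxY 0.5590 | tΔX 3.8637 tΔY 1.0353
    t=0.5590 [y] (2,1)
    t=1.5841 [x] (3,1)
    t=1.5943 [y] (3,0) — stop
  → r_1 = 1.5943
beam 2: φ=0°, α=15°
  cosα=0.9659 sinα=0.2588 | (2,2) | tMaxX 0.4245 tMaxY 1.7773 | tΔX 1.0353 tΔY 3.8637
    t=0.4245 [x] (3,2) — stop
  → r_2 = 0.4245
beam 3: φ=90°, α=105°
  cosα=-0.2588 sinα=0.9659 | (2,2) | tMaxX 2.2796 tMaxY 0.4762 | tΔX 3.8637 tΔY 1.0353
    t=0.4762 [y] (2,3) — stop
  → r_3 = 0.4762

ranges = [1.5943, 0.4245, 0.4762]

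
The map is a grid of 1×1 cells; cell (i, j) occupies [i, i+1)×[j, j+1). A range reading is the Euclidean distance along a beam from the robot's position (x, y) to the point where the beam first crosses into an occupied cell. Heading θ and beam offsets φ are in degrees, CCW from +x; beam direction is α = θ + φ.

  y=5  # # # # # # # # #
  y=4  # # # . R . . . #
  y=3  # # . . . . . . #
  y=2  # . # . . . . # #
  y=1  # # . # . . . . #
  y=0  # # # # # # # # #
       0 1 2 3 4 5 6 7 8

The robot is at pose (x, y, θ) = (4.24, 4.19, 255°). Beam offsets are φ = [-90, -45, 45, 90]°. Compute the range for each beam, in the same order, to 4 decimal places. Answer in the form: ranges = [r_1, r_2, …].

beam 1: φ=-90°, α=165°
  d=(-0.9659,0.2588)  start (4,4)  tX=0.2485 tY=3.1296  stride 1/|dx|=1.0353 1/|dy|=3.8637
    cross x-line → (3,4), t=0.2485
    cross x-line → (2,4), t=1.2837 (wall)
  → r_1 = 1.2837
beam 2: φ=-45°, α=210°
  d=(-0.8660,-0.5000)  start (4,4)  tX=0.2771 tY=0.3800  stride 1/|dx|=1.1547 1/|dy|=2.0000
    cross x-line → (3,4), t=0.2771
    cross y-line → (3,3), t=0.3800
    cross x-line → (2,3), t=1.4318
    cross y-line → (2,2), t=2.3800 (wall)
  → r_2 = 2.3800
beam 3: φ=45°, α=300°
  d=(0.5000,-0.8660)  start (4,4)  tX=1.5200 tY=0.2194  stride 1/|dx|=2.0000 1/|dy|=1.1547
    cross y-line → (4,3), t=0.2194
    cross y-line → (4,2), t=1.3741
    cross x-line → (5,2), t=1.5200
    cross y-line → (5,1), t=2.5288
    cross x-line → (6,1), t=3.5200
    cross y-line → (6,0), t=3.6835 (wall)
  → r_3 = 3.6835
beam 4: φ=90°, α=345°
  d=(0.9659,-0.2588)  start (4,4)  tX=0.7868 tY=0.7341  stride 1/|dx|=1.0353 1/|dy|=3.8637
    cross y-line → (4,3), t=0.7341
    cross x-line → (5,3), t=0.7868
    cross x-line → (6,3), t=1.8221
    cross x-line → (7,3), t=2.8574
    cross x-line → (8,3), t=3.8926 (wall)
  → r_4 = 3.8926

ranges = [1.2837, 2.3800, 3.6835, 3.8926]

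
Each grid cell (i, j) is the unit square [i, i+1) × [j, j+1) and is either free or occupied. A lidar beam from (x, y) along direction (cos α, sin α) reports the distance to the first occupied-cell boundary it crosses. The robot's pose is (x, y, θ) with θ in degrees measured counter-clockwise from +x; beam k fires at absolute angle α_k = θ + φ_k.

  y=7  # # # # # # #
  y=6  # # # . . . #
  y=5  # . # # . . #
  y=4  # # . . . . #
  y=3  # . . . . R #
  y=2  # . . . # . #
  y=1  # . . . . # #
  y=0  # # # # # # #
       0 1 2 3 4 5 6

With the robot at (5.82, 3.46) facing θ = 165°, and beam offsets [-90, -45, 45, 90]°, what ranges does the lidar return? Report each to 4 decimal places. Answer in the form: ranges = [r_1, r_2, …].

ranges = [0.6955, 4.0876, 0.9469, 1.5115]

beam 1: φ=-90°, α=75°
  direction (0.2588, 0.9659); cell (5,3); t to first gridline: x 0.6955, y 0.5590 (then +3.8637 / +1.0353)
    (5,4) via y @ 0.5590
    (6,4) via x @ 0.6955  # hit
  → r_1 = 0.6955
beam 2: φ=-45°, α=120°
  direction (-0.5000, 0.8660); cell (5,3); t to first gridline: x 1.6400, y 0.6235 (then +2.0000 / +1.1547)
    (5,4) via y @ 0.6235
    (4,4) via x @ 1.6400
    (4,5) via y @ 1.7782
    (4,6) via y @ 2.9329
    (3,6) via x @ 3.6400
    (3,7) via y @ 4.0876  # hit
  → r_2 = 4.0876
beam 3: φ=45°, α=210°
  direction (-0.8660, -0.5000); cell (5,3); t to first gridline: x 0.9469, y 0.9200 (then +1.1547 / +2.0000)
    (5,2) via y @ 0.9200
    (4,2) via x @ 0.9469  # hit
  → r_3 = 0.9469
beam 4: φ=90°, α=255°
  direction (-0.2588, -0.9659); cell (5,3); t to first gridline: x 3.1682, y 0.4762 (then +3.8637 / +1.0353)
    (5,2) via y @ 0.4762
    (5,1) via y @ 1.5115  # hit
  → r_4 = 1.5115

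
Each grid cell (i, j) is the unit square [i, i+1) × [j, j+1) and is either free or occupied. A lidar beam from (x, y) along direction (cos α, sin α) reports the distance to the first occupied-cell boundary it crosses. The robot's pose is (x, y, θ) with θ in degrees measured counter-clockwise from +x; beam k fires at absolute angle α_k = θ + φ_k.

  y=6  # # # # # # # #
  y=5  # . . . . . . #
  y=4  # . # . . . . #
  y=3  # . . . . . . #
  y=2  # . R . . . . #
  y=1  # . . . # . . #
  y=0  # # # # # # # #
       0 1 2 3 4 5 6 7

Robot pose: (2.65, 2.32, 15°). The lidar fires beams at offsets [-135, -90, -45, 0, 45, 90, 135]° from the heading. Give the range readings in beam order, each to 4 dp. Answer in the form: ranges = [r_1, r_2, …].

ranges = [1.5242, 1.3666, 1.5588, 4.5035, 4.2493, 1.7393, 1.9053]

beam 1: φ=-135°, α=240°
  dir = (cos 240°, sin 240°) = (-0.5000, -0.8660); from cell (2,2)
  next x-line at t=1.3000, next y-line at t=0.3695; Δt_x=2.0000, Δt_y=1.1547
    y: enter (2,1) at t=0.3695
    x: enter (1,1) at t=1.3000
    y: enter (1,0) at t=1.5242 ← occupied
  → r_1 = 1.5242
beam 2: φ=-90°, α=285°
  dir = (cos 285°, sin 285°) = (0.2588, -0.9659); from cell (2,2)
  next x-line at t=1.3523, next y-line at t=0.3313; Δt_x=3.8637, Δt_y=1.0353
    y: enter (2,1) at t=0.3313
    x: enter (3,1) at t=1.3523
    y: enter (3,0) at t=1.3666 ← occupied
  → r_2 = 1.3666
beam 3: φ=-45°, α=330°
  dir = (cos 330°, sin 330°) = (0.8660, -0.5000); from cell (2,2)
  next x-line at t=0.4041, next y-line at t=0.6400; Δt_x=1.1547, Δt_y=2.0000
    x: enter (3,2) at t=0.4041
    y: enter (3,1) at t=0.6400
    x: enter (4,1) at t=1.5588 ← occupied
  → r_3 = 1.5588
beam 4: φ=0°, α=15°
  dir = (cos 15°, sin 15°) = (0.9659, 0.2588); from cell (2,2)
  next x-line at t=0.3623, next y-line at t=2.6273; Δt_x=1.0353, Δt_y=3.8637
    x: enter (3,2) at t=0.3623
    x: enter (4,2) at t=1.3976
    x: enter (5,2) at t=2.4329
    y: enter (5,3) at t=2.6273
    x: enter (6,3) at t=3.4682
    x: enter (7,3) at t=4.5035 ← occupied
  → r_4 = 4.5035
beam 5: φ=45°, α=60°
  dir = (cos 60°, sin 60°) = (0.5000, 0.8660); from cell (2,2)
  next x-line at t=0.7000, next y-line at t=0.7852; Δt_x=2.0000, Δt_y=1.1547
    x: enter (3,2) at t=0.7000
    y: enter (3,3) at t=0.7852
    y: enter (3,4) at t=1.9399
    x: enter (4,4) at t=2.7000
    y: enter (4,5) at t=3.0946
    y: enter (4,6) at t=4.2493 ← occupied
  → r_5 = 4.2493
beam 6: φ=90°, α=105°
  dir = (cos 105°, sin 105°) = (-0.2588, 0.9659); from cell (2,2)
  next x-line at t=2.5114, next y-line at t=0.7040; Δt_x=3.8637, Δt_y=1.0353
    y: enter (2,3) at t=0.7040
    y: enter (2,4) at t=1.7393 ← occupied
  → r_6 = 1.7393
beam 7: φ=135°, α=150°
  dir = (cos 150°, sin 150°) = (-0.8660, 0.5000); from cell (2,2)
  next x-line at t=0.7506, next y-line at t=1.3600; Δt_x=1.1547, Δt_y=2.0000
    x: enter (1,2) at t=0.7506
    y: enter (1,3) at t=1.3600
    x: enter (0,3) at t=1.9053 ← occupied
  → r_7 = 1.9053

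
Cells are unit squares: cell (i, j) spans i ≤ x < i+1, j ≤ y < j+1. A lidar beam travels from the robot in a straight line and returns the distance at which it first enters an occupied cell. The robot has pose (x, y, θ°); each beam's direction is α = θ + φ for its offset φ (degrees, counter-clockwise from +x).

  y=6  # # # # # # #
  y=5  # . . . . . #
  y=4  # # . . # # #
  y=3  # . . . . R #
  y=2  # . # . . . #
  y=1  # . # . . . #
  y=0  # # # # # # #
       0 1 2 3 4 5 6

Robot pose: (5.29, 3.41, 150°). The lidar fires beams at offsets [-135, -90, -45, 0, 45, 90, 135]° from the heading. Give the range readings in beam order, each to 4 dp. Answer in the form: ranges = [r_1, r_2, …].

ranges = [0.7350, 0.6813, 0.6108, 1.1800, 2.3708, 2.7828, 2.4950]

beam 1: φ=-135°, α=15°
  dir = (cos 15°, sin 15°) = (0.9659, 0.2588); from cell (5,3)
  next x-line at t=0.7350, next y-line at t=2.2796; Δt_x=1.0353, Δt_y=3.8637
    x: enter (6,3) at t=0.7350 ← occupied
  → r_1 = 0.7350
beam 2: φ=-90°, α=60°
  dir = (cos 60°, sin 60°) = (0.5000, 0.8660); from cell (5,3)
  next x-line at t=1.4200, next y-line at t=0.6813; Δt_x=2.0000, Δt_y=1.1547
    y: enter (5,4) at t=0.6813 ← occupied
  → r_2 = 0.6813
beam 3: φ=-45°, α=105°
  dir = (cos 105°, sin 105°) = (-0.2588, 0.9659); from cell (5,3)
  next x-line at t=1.1205, next y-line at t=0.6108; Δt_x=3.8637, Δt_y=1.0353
    y: enter (5,4) at t=0.6108 ← occupied
  → r_3 = 0.6108
beam 4: φ=0°, α=150°
  dir = (cos 150°, sin 150°) = (-0.8660, 0.5000); from cell (5,3)
  next x-line at t=0.3349, next y-line at t=1.1800; Δt_x=1.1547, Δt_y=2.0000
    x: enter (4,3) at t=0.3349
    y: enter (4,4) at t=1.1800 ← occupied
  → r_4 = 1.1800
beam 5: φ=45°, α=195°
  dir = (cos 195°, sin 195°) = (-0.9659, -0.2588); from cell (5,3)
  next x-line at t=0.3002, next y-line at t=1.5841; Δt_x=1.0353, Δt_y=3.8637
    x: enter (4,3) at t=0.3002
    x: enter (3,3) at t=1.3355
    y: enter (3,2) at t=1.5841
    x: enter (2,2) at t=2.3708 ← occupied
  → r_5 = 2.3708
beam 6: φ=90°, α=240°
  dir = (cos 240°, sin 240°) = (-0.5000, -0.8660); from cell (5,3)
  next x-line at t=0.5800, next y-line at t=0.4734; Δt_x=2.0000, Δt_y=1.1547
    y: enter (5,2) at t=0.4734
    x: enter (4,2) at t=0.5800
    y: enter (4,1) at t=1.6281
    x: enter (3,1) at t=2.5800
    y: enter (3,0) at t=2.7828 ← occupied
  → r_6 = 2.7828
beam 7: φ=135°, α=285°
  dir = (cos 285°, sin 285°) = (0.2588, -0.9659); from cell (5,3)
  next x-line at t=2.7432, next y-line at t=0.4245; Δt_x=3.8637, Δt_y=1.0353
    y: enter (5,2) at t=0.4245
    y: enter (5,1) at t=1.4597
    y: enter (5,0) at t=2.4950 ← occupied
  → r_7 = 2.4950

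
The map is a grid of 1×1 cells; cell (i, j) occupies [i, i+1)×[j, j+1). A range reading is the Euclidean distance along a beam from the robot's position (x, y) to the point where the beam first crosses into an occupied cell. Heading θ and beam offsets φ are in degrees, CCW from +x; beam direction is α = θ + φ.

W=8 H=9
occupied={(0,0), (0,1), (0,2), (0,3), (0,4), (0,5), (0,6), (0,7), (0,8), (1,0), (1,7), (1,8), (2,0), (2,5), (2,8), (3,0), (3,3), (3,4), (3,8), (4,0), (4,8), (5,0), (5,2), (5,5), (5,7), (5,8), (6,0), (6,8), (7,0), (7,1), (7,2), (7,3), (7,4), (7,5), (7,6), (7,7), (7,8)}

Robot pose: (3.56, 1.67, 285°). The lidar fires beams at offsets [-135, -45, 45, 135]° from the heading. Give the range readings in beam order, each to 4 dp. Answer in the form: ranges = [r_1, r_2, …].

ranges = [2.9560, 0.7736, 1.3400, 3.8452]

beam 1: φ=-135°, α=150°
  direction (-0.8660, 0.5000); cell (3,1); t to first gridline: x 0.6466, y 0.6600 (then +1.1547 / +2.0000)
    (2,1) via x @ 0.6466
    (2,2) via y @ 0.6600
    (1,2) via x @ 1.8013
    (1,3) via y @ 2.6600
    (0,3) via x @ 2.9560  # hit
  → r_1 = 2.9560
beam 2: φ=-45°, α=240°
  direction (-0.5000, -0.8660); cell (3,1); t to first gridline: x 1.1200, y 0.7736 (then +2.0000 / +1.1547)
    (3,0) via y @ 0.7736  # hit
  → r_2 = 0.7736
beam 3: φ=45°, α=330°
  direction (0.8660, -0.5000); cell (3,1); t to first gridline: x 0.5081, y 1.3400 (then +1.1547 / +2.0000)
    (4,1) via x @ 0.5081
    (4,0) via y @ 1.3400  # hit
  → r_3 = 1.3400
beam 4: φ=135°, α=60°
  direction (0.5000, 0.8660); cell (3,1); t to first gridline: x 0.8800, y 0.3811 (then +2.0000 / +1.1547)
    (3,2) via y @ 0.3811
    (4,2) via x @ 0.8800
    (4,3) via y @ 1.5358
    (4,4) via y @ 2.6905
    (5,4) via x @ 2.8800
    (5,5) via y @ 3.8452  # hit
  → r_4 = 3.8452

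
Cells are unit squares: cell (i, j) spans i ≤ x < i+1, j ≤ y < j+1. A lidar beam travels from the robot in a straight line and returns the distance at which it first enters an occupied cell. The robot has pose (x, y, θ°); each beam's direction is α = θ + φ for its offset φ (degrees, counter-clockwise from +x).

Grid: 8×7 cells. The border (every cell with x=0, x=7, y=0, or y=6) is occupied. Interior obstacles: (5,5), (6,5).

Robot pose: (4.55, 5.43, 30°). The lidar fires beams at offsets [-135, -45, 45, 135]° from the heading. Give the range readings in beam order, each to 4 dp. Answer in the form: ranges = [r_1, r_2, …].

beam 1: φ=-135°, α=255°
  cosα=-0.2588 sinα=-0.9659 | (4,5) | tMaxX 2.1250 tMaxY 0.4452 | tΔX 3.8637 tΔY 1.0353
    t=0.4452 [y] (4,4)
    t=1.4804 [y] (4,3)
    t=2.1250 [x] (3,3)
    t=2.5157 [y] (3,2)
    t=3.5510 [y] (3,1)
    t=4.5863 [y] (3,0) — stop
  → r_1 = 4.5863
beam 2: φ=-45°, α=345°
  cosα=0.9659 sinα=-0.2588 | (4,5) | tMaxX 0.4659 tMaxY 1.6614 | tΔX 1.0353 tΔY 3.8637
    t=0.4659 [x] (5,5) — stop
  → r_2 = 0.4659
beam 3: φ=45°, α=75°
  cosα=0.2588 sinα=0.9659 | (4,5) | tMaxX 1.7387 tMaxY 0.5901 | tΔX 3.8637 tΔY 1.0353
    t=0.5901 [y] (4,6) — stop
  → r_3 = 0.5901
beam 4: φ=135°, α=165°
  cosα=-0.9659 sinα=0.2588 | (4,5) | tMaxX 0.5694 tMaxY 2.2023 | tΔX 1.0353 tΔY 3.8637
    t=0.5694 [x] (3,5)
    t=1.6047 [x] (2,5)
    t=2.2023 [y] (2,6) — stop
  → r_4 = 2.2023

ranges = [4.5863, 0.4659, 0.5901, 2.2023]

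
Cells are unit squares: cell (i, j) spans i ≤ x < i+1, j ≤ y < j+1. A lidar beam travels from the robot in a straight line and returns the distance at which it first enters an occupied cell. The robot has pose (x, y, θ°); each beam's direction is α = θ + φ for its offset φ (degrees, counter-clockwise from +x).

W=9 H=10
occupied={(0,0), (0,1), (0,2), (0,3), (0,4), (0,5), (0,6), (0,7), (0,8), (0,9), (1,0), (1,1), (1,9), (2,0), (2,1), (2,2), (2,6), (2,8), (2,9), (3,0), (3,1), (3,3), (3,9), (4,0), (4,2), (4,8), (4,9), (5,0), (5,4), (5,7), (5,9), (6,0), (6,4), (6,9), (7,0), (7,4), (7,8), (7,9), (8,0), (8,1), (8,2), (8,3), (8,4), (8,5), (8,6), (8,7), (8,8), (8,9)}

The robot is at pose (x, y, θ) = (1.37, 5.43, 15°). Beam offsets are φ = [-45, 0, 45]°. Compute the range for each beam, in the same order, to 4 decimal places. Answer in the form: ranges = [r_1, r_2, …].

ranges = [2.8600, 6.8639, 1.2600]

beam 1: φ=-45°, α=330°
  dir = (cos 330°, sin 330°) = (0.8660, -0.5000); from cell (1,5)
  next x-line at t=0.7275, next y-line at t=0.8600; Δt_x=1.1547, Δt_y=2.0000
    x: enter (2,5) at t=0.7275
    y: enter (2,4) at t=0.8600
    x: enter (3,4) at t=1.8822
    y: enter (3,3) at t=2.8600 ← occupied
  → r_1 = 2.8600
beam 2: φ=0°, α=15°
  dir = (cos 15°, sin 15°) = (0.9659, 0.2588); from cell (1,5)
  next x-line at t=0.6522, next y-line at t=2.2023; Δt_x=1.0353, Δt_y=3.8637
    x: enter (2,5) at t=0.6522
    x: enter (3,5) at t=1.6875
    y: enter (3,6) at t=2.2023
    x: enter (4,6) at t=2.7228
    x: enter (5,6) at t=3.7581
    x: enter (6,6) at t=4.7933
    x: enter (7,6) at t=5.8286
    y: enter (7,7) at t=6.0660
    x: enter (8,7) at t=6.8639 ← occupied
  → r_2 = 6.8639
beam 3: φ=45°, α=60°
  dir = (cos 60°, sin 60°) = (0.5000, 0.8660); from cell (1,5)
  next x-line at t=1.2600, next y-line at t=0.6582; Δt_x=2.0000, Δt_y=1.1547
    y: enter (1,6) at t=0.6582
    x: enter (2,6) at t=1.2600 ← occupied
  → r_3 = 1.2600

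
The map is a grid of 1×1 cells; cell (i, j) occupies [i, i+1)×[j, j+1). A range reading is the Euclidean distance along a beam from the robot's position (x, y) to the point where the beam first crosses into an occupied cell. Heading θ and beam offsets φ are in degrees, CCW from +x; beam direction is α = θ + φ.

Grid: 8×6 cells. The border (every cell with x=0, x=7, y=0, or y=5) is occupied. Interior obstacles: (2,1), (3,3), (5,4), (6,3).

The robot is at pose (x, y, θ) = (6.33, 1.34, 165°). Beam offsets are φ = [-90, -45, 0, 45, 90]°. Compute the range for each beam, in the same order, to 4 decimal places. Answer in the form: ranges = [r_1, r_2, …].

beam 1: φ=-90°, α=75°
  d=(0.2588,0.9659)  start (6,1)  tX=2.5887 tY=0.6833  stride 1/|dx|=3.8637 1/|dy|=1.0353
    cross y-line → (6,2), t=0.6833
    cross y-line → (6,3), t=1.7186 (wall)
  → r_1 = 1.7186
beam 2: φ=-45°, α=120°
  d=(-0.5000,0.8660)  start (6,1)  tX=0.6600 tY=0.7621  stride 1/|dx|=2.0000 1/|dy|=1.1547
    cross x-line → (5,1), t=0.6600
    cross y-line → (5,2), t=0.7621
    cross y-line → (5,3), t=1.9168
    cross x-line → (4,3), t=2.6600
    cross y-line → (4,4), t=3.0715
    cross y-line → (4,5), t=4.2262 (wall)
  → r_2 = 4.2262
beam 3: φ=0°, α=165°
  d=(-0.9659,0.2588)  start (6,1)  tX=0.3416 tY=2.5500  stride 1/|dx|=1.0353 1/|dy|=3.8637
    cross x-line → (5,1), t=0.3416
    cross x-line → (4,1), t=1.3769
    cross x-line → (3,1), t=2.4122
    cross y-line → (3,2), t=2.5500
    cross x-line → (2,2), t=3.4475
    cross x-line → (1,2), t=4.4827
    cross x-line → (0,2), t=5.5180 (wall)
  → r_3 = 5.5180
beam 4: φ=45°, α=210°
  d=(-0.8660,-0.5000)  start (6,1)  tX=0.3811 tY=0.6800  stride 1/|dx|=1.1547 1/|dy|=2.0000
    cross x-line → (5,1), t=0.3811
    cross y-line → (5,0), t=0.6800 (wall)
  → r_4 = 0.6800
beam 5: φ=90°, α=255°
  d=(-0.2588,-0.9659)  start (6,1)  tX=1.2750 tY=0.3520  stride 1/|dx|=3.8637 1/|dy|=1.0353
    cross y-line → (6,0), t=0.3520 (wall)
  → r_5 = 0.3520

ranges = [1.7186, 4.2262, 5.5180, 0.6800, 0.3520]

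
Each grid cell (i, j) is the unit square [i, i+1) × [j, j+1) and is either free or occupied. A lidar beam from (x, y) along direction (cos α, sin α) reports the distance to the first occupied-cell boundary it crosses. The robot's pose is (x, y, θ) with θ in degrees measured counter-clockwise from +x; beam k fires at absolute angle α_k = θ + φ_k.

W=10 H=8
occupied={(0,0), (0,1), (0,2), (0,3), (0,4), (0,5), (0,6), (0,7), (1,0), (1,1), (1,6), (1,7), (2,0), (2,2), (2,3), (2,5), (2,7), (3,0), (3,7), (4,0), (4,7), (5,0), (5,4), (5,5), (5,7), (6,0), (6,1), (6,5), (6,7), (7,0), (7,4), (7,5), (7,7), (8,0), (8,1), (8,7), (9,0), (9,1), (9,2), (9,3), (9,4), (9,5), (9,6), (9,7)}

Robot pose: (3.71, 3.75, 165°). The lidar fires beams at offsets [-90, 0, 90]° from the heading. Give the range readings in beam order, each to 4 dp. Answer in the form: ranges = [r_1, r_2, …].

beam 1: φ=-90°, α=75°
  direction (0.2588, 0.9659); cell (3,3); t to first gridline: x 1.1205, y 0.2588 (then +3.8637 / +1.0353)
    (3,4) via y @ 0.2588
    (4,4) via x @ 1.1205
    (4,5) via y @ 1.2941
    (4,6) via y @ 2.3294
    (4,7) via y @ 3.3646  # hit
  → r_1 = 3.3646
beam 2: φ=0°, α=165°
  direction (-0.9659, 0.2588); cell (3,3); t to first gridline: x 0.7350, y 0.9659 (then +1.0353 / +3.8637)
    (2,3) via x @ 0.7350  # hit
  → r_2 = 0.7350
beam 3: φ=90°, α=255°
  direction (-0.2588, -0.9659); cell (3,3); t to first gridline: x 2.7432, y 0.7765 (then +3.8637 / +1.0353)
    (3,2) via y @ 0.7765
    (3,1) via y @ 1.8117
    (2,1) via x @ 2.7432
    (2,0) via y @ 2.8470  # hit
  → r_3 = 2.8470

ranges = [3.3646, 0.7350, 2.8470]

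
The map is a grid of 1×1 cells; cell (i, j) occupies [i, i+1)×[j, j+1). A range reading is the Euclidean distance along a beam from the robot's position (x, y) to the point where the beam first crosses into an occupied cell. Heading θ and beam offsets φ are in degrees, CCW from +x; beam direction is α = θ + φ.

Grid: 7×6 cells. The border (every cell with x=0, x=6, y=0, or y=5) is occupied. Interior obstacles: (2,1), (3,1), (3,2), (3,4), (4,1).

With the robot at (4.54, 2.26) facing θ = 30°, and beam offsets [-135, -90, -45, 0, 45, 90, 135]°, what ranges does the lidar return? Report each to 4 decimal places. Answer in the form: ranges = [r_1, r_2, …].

ranges = [0.2692, 0.3002, 1.5115, 1.6859, 2.8367, 2.0092, 0.5590]

beam 1: φ=-135°, α=255°
  cosα=-0.2588 sinα=-0.9659 | (4,2) | tMaxX 2.0864 tMaxY 0.2692 | tΔX 3.8637 tΔY 1.0353
    t=0.2692 [y] (4,1) — stop
  → r_1 = 0.2692
beam 2: φ=-90°, α=300°
  cosα=0.5000 sinα=-0.8660 | (4,2) | tMaxX 0.9200 tMaxY 0.3002 | tΔX 2.0000 tΔY 1.1547
    t=0.3002 [y] (4,1) — stop
  → r_2 = 0.3002
beam 3: φ=-45°, α=345°
  cosα=0.9659 sinα=-0.2588 | (4,2) | tMaxX 0.4762 tMaxY 1.0046 | tΔX 1.0353 tΔY 3.8637
    t=0.4762 [x] (5,2)
    t=1.0046 [y] (5,1)
    t=1.5115 [x] (6,1) — stop
  → r_3 = 1.5115
beam 4: φ=0°, α=30°
  cosα=0.8660 sinα=0.5000 | (4,2) | tMaxX 0.5312 tMaxY 1.4800 | tΔX 1.1547 tΔY 2.0000
    t=0.5312 [x] (5,2)
    t=1.4800 [y] (5,3)
    t=1.6859 [x] (6,3) — stop
  → r_4 = 1.6859
beam 5: φ=45°, α=75°
  cosα=0.2588 sinα=0.9659 | (4,2) | tMaxX 1.7773 tMaxY 0.7661 | tΔX 3.8637 tΔY 1.0353
    t=0.7661 [y] (4,3)
    t=1.7773 [x] (5,3)
    t=1.8014 [y] (5,4)
    t=2.8367 [y] (5,5) — stop
  → r_5 = 2.8367
beam 6: φ=90°, α=120°
  cosα=-0.5000 sinα=0.8660 | (4,2) | tMaxX 1.0800 tMaxY 0.8545 | tΔX 2.0000 tΔY 1.1547
    t=0.8545 [y] (4,3)
    t=1.0800 [x] (3,3)
    t=2.0092 [y] (3,4) — stop
  → r_6 = 2.0092
beam 7: φ=135°, α=165°
  cosα=-0.9659 sinα=0.2588 | (4,2) | tMaxX 0.5590 tMaxY 2.8591 | tΔX 1.0353 tΔY 3.8637
    t=0.5590 [x] (3,2) — stop
  → r_7 = 0.5590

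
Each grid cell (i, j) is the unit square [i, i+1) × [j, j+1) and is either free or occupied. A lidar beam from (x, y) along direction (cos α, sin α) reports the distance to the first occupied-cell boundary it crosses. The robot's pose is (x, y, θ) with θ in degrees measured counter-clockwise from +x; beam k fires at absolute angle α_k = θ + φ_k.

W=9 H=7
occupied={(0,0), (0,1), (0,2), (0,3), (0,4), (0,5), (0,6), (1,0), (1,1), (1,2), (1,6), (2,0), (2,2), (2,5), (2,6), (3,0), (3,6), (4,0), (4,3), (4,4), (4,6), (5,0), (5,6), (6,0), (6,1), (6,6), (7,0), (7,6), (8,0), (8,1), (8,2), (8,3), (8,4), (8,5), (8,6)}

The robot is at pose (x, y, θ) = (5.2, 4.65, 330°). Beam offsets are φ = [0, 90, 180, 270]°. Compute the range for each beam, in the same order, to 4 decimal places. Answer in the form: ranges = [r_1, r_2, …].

ranges = [3.2332, 1.5588, 0.2309, 0.4000]

beam 1: φ=0°, α=330°
  direction (0.8660, -0.5000); cell (5,4); t to first gridline: x 0.9238, y 1.3000 (then +1.1547 / +2.0000)
    (6,4) via x @ 0.9238
    (6,3) via y @ 1.3000
    (7,3) via x @ 2.0785
    (8,3) via x @ 3.2332  # hit
  → r_1 = 3.2332
beam 2: φ=90°, α=60°
  direction (0.5000, 0.8660); cell (5,4); t to first gridline: x 1.6000, y 0.4041 (then +2.0000 / +1.1547)
    (5,5) via y @ 0.4041
    (5,6) via y @ 1.5588  # hit
  → r_2 = 1.5588
beam 3: φ=180°, α=150°
  direction (-0.8660, 0.5000); cell (5,4); t to first gridline: x 0.2309, y 0.7000 (then +1.1547 / +2.0000)
    (4,4) via x @ 0.2309  # hit
  → r_3 = 0.2309
beam 4: φ=270°, α=240°
  direction (-0.5000, -0.8660); cell (5,4); t to first gridline: x 0.4000, y 0.7506 (then +2.0000 / +1.1547)
    (4,4) via x @ 0.4000  # hit
  → r_4 = 0.4000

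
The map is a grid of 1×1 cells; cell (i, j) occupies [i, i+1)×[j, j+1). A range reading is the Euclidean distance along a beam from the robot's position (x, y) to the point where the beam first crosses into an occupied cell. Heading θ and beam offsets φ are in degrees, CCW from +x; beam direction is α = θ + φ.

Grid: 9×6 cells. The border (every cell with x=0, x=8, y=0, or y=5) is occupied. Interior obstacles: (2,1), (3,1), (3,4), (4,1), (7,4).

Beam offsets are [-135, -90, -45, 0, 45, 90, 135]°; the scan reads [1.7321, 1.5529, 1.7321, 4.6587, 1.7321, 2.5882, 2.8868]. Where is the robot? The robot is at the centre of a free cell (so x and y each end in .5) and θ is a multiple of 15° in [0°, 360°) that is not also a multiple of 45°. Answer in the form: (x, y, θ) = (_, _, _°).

(x, y, θ) = (5.5, 3.5, 195°)

The pose lattice has 23·16 = 368 candidates. Test each by forward raycasting.
  (6.5, 1.5, 15°): beam 1 = 0.5774 ≠ 1.7321 ✗
  (7.5, 3.5, 15°): beam 1 = 2.8868 ≠ 1.7321 ✗
  (5.5, 3.5, 300°): beam 1 = 1.9319 ≠ 1.7321 ✗
  …
  (5.5, 3.5, 195°): r_1=1.7321, r_2=1.5529, r_3=1.7321, r_4=4.6587, r_5=1.7321, r_6=2.5882, r_7=2.8868 — all match ✓
Unique over the lattice → pose = (5.5, 3.5, 195°).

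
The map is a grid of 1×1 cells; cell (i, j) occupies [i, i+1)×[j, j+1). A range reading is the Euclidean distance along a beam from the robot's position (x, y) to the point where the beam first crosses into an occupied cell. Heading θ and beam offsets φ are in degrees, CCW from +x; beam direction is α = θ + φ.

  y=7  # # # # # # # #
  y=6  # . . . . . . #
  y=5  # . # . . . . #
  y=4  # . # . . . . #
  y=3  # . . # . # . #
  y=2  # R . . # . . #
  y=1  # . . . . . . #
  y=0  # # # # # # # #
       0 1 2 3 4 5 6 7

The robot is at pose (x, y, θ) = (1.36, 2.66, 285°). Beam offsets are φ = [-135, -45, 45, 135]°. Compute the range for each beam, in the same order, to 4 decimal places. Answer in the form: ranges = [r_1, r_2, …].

beam 1: φ=-135°, α=150°
  cosα=-0.8660 sinα=0.5000 | (1,2) | tMaxX 0.4157 tMaxY 0.6800 | tΔX 1.1547 tΔY 2.0000
    t=0.4157 [x] (0,2) — stop
  → r_1 = 0.4157
beam 2: φ=-45°, α=240°
  cosα=-0.5000 sinα=-0.8660 | (1,2) | tMaxX 0.7200 tMaxY 0.7621 | tΔX 2.0000 tΔY 1.1547
    t=0.7200 [x] (0,2) — stop
  → r_2 = 0.7200
beam 3: φ=45°, α=330°
  cosα=0.8660 sinα=-0.5000 | (1,2) | tMaxX 0.7390 tMaxY 1.3200 | tΔX 1.1547 tΔY 2.0000
    t=0.7390 [x] (2,2)
    t=1.3200 [y] (2,1)
    t=1.8937 [x] (3,1)
    t=3.0484 [x] (4,1)
    t=3.3200 [y] (4,0) — stop
  → r_3 = 3.3200
beam 4: φ=135°, α=60°
  cosα=0.5000 sinα=0.8660 | (1,2) | tMaxX 1.2800 tMaxY 0.3926 | tΔX 2.0000 tΔY 1.1547
    t=0.3926 [y] (1,3)
    t=1.2800 [x] (2,3)
    t=1.5473 [y] (2,4) — stop
  → r_4 = 1.5473

ranges = [0.4157, 0.7200, 3.3200, 1.5473]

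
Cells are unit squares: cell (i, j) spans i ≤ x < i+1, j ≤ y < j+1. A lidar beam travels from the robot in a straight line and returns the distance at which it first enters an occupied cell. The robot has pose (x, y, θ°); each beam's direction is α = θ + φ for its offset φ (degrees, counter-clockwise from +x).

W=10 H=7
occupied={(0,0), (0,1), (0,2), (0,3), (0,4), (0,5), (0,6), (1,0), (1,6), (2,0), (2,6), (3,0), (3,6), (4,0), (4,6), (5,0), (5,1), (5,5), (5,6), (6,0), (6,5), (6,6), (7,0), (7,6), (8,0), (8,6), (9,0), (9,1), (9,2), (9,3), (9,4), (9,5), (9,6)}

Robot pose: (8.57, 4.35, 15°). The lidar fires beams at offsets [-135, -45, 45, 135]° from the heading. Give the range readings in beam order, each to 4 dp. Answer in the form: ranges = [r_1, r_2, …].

ranges = [3.8682, 0.4965, 0.8600, 1.8129]

beam 1: φ=-135°, α=240°
  direction (-0.5000, -0.8660); cell (8,4); t to first gridline: x 1.1400, y 0.4041 (then +2.0000 / +1.1547)
    (8,3) via y @ 0.4041
    (7,3) via x @ 1.1400
    (7,2) via y @ 1.5588
    (7,1) via y @ 2.7135
    (6,1) via x @ 3.1400
    (6,0) via y @ 3.8682  # hit
  → r_1 = 3.8682
beam 2: φ=-45°, α=330°
  direction (0.8660, -0.5000); cell (8,4); t to first gridline: x 0.4965, y 0.7000 (then +1.1547 / +2.0000)
    (9,4) via x @ 0.4965  # hit
  → r_2 = 0.4965
beam 3: φ=45°, α=60°
  direction (0.5000, 0.8660); cell (8,4); t to first gridline: x 0.8600, y 0.7506 (then +2.0000 / +1.1547)
    (8,5) via y @ 0.7506
    (9,5) via x @ 0.8600  # hit
  → r_3 = 0.8600
beam 4: φ=135°, α=150°
  direction (-0.8660, 0.5000); cell (8,4); t to first gridline: x 0.6582, y 1.3000 (then +1.1547 / +2.0000)
    (7,4) via x @ 0.6582
    (7,5) via y @ 1.3000
    (6,5) via x @ 1.8129  # hit
  → r_4 = 1.8129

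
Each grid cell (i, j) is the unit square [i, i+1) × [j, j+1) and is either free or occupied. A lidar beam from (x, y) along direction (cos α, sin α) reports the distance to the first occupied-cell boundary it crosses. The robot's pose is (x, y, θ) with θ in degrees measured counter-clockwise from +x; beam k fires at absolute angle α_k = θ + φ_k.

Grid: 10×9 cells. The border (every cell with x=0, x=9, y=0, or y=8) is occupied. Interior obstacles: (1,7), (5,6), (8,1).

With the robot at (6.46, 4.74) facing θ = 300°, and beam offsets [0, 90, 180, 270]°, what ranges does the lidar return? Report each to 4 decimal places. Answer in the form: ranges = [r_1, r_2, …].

ranges = [3.1639, 2.9329, 1.4549, 6.3047]

beam 1: φ=0°, α=300°
  dir = (cos 300°, sin 300°) = (0.5000, -0.8660); from cell (6,4)
  next x-line at t=1.0800, next y-line at t=0.8545; Δt_x=2.0000, Δt_y=1.1547
    y: enter (6,3) at t=0.8545
    x: enter (7,3) at t=1.0800
    y: enter (7,2) at t=2.0092
    x: enter (8,2) at t=3.0800
    y: enter (8,1) at t=3.1639 ← occupied
  → r_1 = 3.1639
beam 2: φ=90°, α=30°
  dir = (cos 30°, sin 30°) = (0.8660, 0.5000); from cell (6,4)
  next x-line at t=0.6235, next y-line at t=0.5200; Δt_x=1.1547, Δt_y=2.0000
    y: enter (6,5) at t=0.5200
    x: enter (7,5) at t=0.6235
    x: enter (8,5) at t=1.7782
    y: enter (8,6) at t=2.5200
    x: enter (9,6) at t=2.9329 ← occupied
  → r_2 = 2.9329
beam 3: φ=180°, α=120°
  dir = (cos 120°, sin 120°) = (-0.5000, 0.8660); from cell (6,4)
  next x-line at t=0.9200, next y-line at t=0.3002; Δt_x=2.0000, Δt_y=1.1547
    y: enter (6,5) at t=0.3002
    x: enter (5,5) at t=0.9200
    y: enter (5,6) at t=1.4549 ← occupied
  → r_3 = 1.4549
beam 4: φ=270°, α=210°
  dir = (cos 210°, sin 210°) = (-0.8660, -0.5000); from cell (6,4)
  next x-line at t=0.5312, next y-line at t=1.4800; Δt_x=1.1547, Δt_y=2.0000
    x: enter (5,4) at t=0.5312
    y: enter (5,3) at t=1.4800
    x: enter (4,3) at t=1.6859
    x: enter (3,3) at t=2.8406
    y: enter (3,2) at t=3.4800
    x: enter (2,2) at t=3.9953
    x: enter (1,2) at t=5.1500
    y: enter (1,1) at t=5.4800
    x: enter (0,1) at t=6.3047 ← occupied
  → r_4 = 6.3047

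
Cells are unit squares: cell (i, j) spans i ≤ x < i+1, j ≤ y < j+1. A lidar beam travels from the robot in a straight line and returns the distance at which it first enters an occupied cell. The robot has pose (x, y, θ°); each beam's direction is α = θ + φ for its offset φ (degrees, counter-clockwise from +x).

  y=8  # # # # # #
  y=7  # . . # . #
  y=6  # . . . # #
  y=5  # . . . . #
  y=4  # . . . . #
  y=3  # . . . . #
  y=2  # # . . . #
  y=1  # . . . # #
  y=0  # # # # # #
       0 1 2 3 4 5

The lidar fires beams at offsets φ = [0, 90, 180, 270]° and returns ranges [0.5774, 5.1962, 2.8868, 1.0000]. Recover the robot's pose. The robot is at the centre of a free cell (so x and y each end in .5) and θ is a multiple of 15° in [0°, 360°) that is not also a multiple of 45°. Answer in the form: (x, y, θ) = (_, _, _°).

The pose lattice has 24·16 = 384 candidates. Test each by forward raycasting.
  (3.5, 6.5, 255°): beam 1 = 5.6940 ≠ 0.5774 ✗
  (3.5, 2.5, 255°): beam 1 = 1.5529 ≠ 0.5774 ✗
  (2.5, 5.5, 165°): beam 1 = 1.5529 ≠ 0.5774 ✗
  (1.5, 4.5, 240°): beam 1 = 1.0000 ≠ 0.5774 ✗
  …
  (4.5, 3.5, 30°): r_1=0.5774, r_2=5.1962, r_3=2.8868, r_4=1.0000 — all match ✓
No second candidate reproduces the full scan.

(x, y, θ) = (4.5, 3.5, 30°)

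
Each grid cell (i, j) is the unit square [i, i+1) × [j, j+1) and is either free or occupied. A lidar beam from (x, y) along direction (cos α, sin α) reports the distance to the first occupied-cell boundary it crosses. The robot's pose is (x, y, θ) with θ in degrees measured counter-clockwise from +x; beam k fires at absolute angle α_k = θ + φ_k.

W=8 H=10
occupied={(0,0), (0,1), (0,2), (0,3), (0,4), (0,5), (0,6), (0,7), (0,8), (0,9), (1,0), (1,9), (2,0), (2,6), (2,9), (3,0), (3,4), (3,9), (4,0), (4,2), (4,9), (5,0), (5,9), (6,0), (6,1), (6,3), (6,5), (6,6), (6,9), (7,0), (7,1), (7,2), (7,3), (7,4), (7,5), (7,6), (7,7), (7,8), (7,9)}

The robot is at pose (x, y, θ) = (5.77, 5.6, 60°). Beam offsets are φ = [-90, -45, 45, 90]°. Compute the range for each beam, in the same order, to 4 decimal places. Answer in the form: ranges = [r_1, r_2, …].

ranges = [0.2656, 0.2381, 3.5199, 5.5079]

beam 1: φ=-90°, α=330°
  cosα=0.8660 sinα=-0.5000 | (5,5) | tMaxX 0.2656 tMaxY 1.2000 | tΔX 1.1547 tΔY 2.0000
    t=0.2656 [x] (6,5) — stop
  → r_1 = 0.2656
beam 2: φ=-45°, α=15°
  cosα=0.9659 sinα=0.2588 | (5,5) | tMaxX 0.2381 tMaxY 1.5455 | tΔX 1.0353 tΔY 3.8637
    t=0.2381 [x] (6,5) — stop
  → r_2 = 0.2381
beam 3: φ=45°, α=105°
  cosα=-0.2588 sinα=0.9659 | (5,5) | tMaxX 2.9751 tMaxY 0.4141 | tΔX 3.8637 tΔY 1.0353
    t=0.4141 [y] (5,6)
    t=1.4494 [y] (5,7)
    t=2.4847 [y] (5,8)
    t=2.9751 [x] (4,8)
    t=3.5199 [y] (4,9) — stop
  → r_3 = 3.5199
beam 4: φ=90°, α=150°
  cosα=-0.8660 sinα=0.5000 | (5,5) | tMaxX 0.8891 tMaxY 0.8000 | tΔX 1.1547 tΔY 2.0000
    t=0.8000 [y] (5,6)
    t=0.8891 [x] (4,6)
    t=2.0438 [x] (3,6)
    t=2.8000 [y] (3,7)
    t=3.1985 [x] (2,7)
    t=4.3532 [x] (1,7)
    t=4.8000 [y] (1,8)
    t=5.5079 [x] (0,8) — stop
  → r_4 = 5.5079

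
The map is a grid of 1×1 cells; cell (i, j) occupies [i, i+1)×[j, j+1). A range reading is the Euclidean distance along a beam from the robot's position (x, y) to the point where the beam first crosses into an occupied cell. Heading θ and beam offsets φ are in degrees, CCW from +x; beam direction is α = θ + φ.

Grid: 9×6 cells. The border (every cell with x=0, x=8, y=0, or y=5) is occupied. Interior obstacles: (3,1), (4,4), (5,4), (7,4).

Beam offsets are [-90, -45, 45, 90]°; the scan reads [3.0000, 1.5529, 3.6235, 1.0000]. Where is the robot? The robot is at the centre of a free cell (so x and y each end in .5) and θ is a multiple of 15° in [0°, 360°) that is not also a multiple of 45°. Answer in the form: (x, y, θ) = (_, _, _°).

(x, y, θ) = (4.5, 2.5, 120°)

Enumerate (i+0.5, j+0.5, θ) over the 24 free cells and 16 admissible headings. For each, cast all 4 beams and compare to the given ranges.
  (5.5, 3.5, 330°): beam 1 = 2.8868 ≠ 3.0000 ✗
  (7.5, 3.5, 345°): beam 1 = 2.5882 ≠ 3.0000 ✗
  (1.5, 4.5, 75°): beam 1 = 6.7293 ≠ 3.0000 ✗
  (5.5, 2.5, 60°): beam 1 = 2.8868 ≠ 3.0000 ✗
  …
  (4.5, 2.5, 120°): r_1=3.0000, r_2=1.5529, r_3=3.6235, r_4=1.0000 — all match ✓
Only this pose fits every beam.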